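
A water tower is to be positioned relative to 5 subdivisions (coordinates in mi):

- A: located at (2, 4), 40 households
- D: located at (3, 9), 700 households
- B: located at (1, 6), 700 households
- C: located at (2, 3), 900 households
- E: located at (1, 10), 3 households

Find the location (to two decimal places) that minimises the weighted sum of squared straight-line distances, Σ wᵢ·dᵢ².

The minimiser of Σwᵢ‖p−pᵢ‖² is the weighted centroid p* = (Σwᵢpᵢ)/(Σwᵢ).
Σwᵢ = 2343.
Σwᵢxᵢ = 40·2 + 700·3 + 700·1 + 900·2 + 3·1 = 4683.
Σwᵢyᵢ = 40·4 + 700·9 + 700·6 + 900·3 + 3·10 = 13390.
x* = 4683/2343 = 2.00, y* = 13390/2343 = 5.71.

(2.00, 5.71)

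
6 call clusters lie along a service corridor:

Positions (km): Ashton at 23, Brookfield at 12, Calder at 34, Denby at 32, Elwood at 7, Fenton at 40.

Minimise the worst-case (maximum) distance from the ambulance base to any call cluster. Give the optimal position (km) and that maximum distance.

location 23.5, max distance 16.5

The 1-center on a line is the midpoint of the two extreme points: leftmost at 7, rightmost at 40.
Optimal location = (7 + 40)/2 = 23.5; maximum distance = (40 − 7)/2 = 16.5.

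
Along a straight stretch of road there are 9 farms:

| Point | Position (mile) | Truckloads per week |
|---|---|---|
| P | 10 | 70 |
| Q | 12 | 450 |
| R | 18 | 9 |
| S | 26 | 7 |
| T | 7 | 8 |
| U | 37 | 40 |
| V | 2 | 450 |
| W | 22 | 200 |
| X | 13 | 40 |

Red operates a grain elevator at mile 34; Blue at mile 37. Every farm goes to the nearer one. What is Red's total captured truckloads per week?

1234

The indifferent point is the midpoint (34+37)/2 = 35.5; farms left of it (closer to Red at 34) go to Red, those right go to Blue.
  V at 2 (w=450) → Red
  T at 7 (w=8) → Red
  P at 10 (w=70) → Red
  Q at 12 (w=450) → Red
  X at 13 (w=40) → Red
  R at 18 (w=9) → Red
  W at 22 (w=200) → Red
  S at 26 (w=7) → Red
  U at 37 (w=40) → Blue
Red captures 1234; Blue captures 40.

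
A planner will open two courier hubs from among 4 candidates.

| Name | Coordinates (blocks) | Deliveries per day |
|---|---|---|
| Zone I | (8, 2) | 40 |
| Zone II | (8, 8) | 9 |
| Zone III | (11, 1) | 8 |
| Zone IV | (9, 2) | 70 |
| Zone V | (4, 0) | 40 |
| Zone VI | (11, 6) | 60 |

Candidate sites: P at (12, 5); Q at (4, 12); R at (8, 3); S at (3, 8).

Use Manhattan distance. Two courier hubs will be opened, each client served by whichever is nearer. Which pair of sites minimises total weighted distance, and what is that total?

Evaluate every pair (each demand assigned to the nearer of the two):
  {P, R}: total = 665
  {Q, R}: total = 905
  {R, S}: total = 905
  {P, S}: total = 1265
  {P, Q}: total = 1403
  {Q, S}: total = 2405
Best pair: {P, R} with total 665.

{P, R}, total 665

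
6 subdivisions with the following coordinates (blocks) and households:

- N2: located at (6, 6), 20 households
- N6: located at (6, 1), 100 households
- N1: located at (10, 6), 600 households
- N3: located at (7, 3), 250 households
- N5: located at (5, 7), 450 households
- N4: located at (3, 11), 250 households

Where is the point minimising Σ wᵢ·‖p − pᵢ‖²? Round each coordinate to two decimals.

The minimiser of Σwᵢ‖p−pᵢ‖² is the weighted centroid p* = (Σwᵢpᵢ)/(Σwᵢ).
Σwᵢ = 1670.
Σwᵢxᵢ = 20·6 + 100·6 + 600·10 + 250·7 + 450·5 + 250·3 = 11470.
Σwᵢyᵢ = 20·6 + 100·1 + 600·6 + 250·3 + 450·7 + 250·11 = 10470.
x* = 11470/1670 = 6.87, y* = 10470/1670 = 6.27.

(6.87, 6.27)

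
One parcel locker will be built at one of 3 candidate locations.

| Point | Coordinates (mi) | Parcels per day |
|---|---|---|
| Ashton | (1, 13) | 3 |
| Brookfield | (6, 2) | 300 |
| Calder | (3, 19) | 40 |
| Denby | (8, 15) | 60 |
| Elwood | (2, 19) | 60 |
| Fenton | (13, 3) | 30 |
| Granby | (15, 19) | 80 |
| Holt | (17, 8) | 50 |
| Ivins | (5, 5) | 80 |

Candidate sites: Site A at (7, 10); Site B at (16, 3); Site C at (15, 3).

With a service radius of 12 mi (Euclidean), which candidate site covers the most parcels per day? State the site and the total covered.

Coverage radius r = 12 mi; a point is covered iff (Δx)²+(Δy)² ≤ 12² = 144.
  Site A (7, 10): covers {Ashton, Brookfield, Calder, Denby, Elwood, Fenton, Holt, Ivins} → 623
  Site B (16, 3): covers {Brookfield, Fenton, Holt, Ivins} → 460
  Site C (15, 3): covers {Brookfield, Fenton, Holt, Ivins} → 460
Maximum coverage at Site A: 623 parcels per day.

Site A, covering 623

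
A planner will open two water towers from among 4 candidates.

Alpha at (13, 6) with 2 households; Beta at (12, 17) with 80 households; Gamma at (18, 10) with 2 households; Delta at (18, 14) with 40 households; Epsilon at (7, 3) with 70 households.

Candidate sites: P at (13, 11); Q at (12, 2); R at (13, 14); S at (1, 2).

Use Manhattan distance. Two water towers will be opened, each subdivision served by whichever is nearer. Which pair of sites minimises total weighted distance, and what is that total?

{Q, R}, total 968

Evaluate every pair (each demand assigned to the nearer of the two):
  {Q, R}: total = 968
  {R, S}: total = 1044
  {P, Q}: total = 1322
  {P, S}: total = 1392
  {P, R}: total = 1522
  {Q, S}: total = 2378
Best pair: {Q, R} with total 968.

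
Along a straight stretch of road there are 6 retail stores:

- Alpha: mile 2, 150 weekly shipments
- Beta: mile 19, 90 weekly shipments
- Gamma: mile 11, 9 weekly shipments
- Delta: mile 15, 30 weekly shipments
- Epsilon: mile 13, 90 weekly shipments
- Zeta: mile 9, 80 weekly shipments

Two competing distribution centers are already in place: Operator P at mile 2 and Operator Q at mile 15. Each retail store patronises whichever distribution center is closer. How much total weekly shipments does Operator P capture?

150

The indifferent point is the midpoint (2+15)/2 = 8.5; retail stores left of it (closer to Operator P at 2) go to Operator P, those right go to Operator Q.
  Alpha at 2 (w=150) → Operator P
  Zeta at 9 (w=80) → Operator Q
  Gamma at 11 (w=9) → Operator Q
  Epsilon at 13 (w=90) → Operator Q
  Delta at 15 (w=30) → Operator Q
  Beta at 19 (w=90) → Operator Q
Operator P captures 150; Operator Q captures 299.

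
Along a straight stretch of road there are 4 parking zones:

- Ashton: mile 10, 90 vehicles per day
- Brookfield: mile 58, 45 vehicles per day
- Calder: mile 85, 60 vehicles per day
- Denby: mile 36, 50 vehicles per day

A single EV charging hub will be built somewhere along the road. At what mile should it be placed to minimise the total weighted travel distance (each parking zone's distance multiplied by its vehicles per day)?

x = 36

For a sum of weighted absolute distances on a line, the optimum is the weighted median (not the mean). Total weight W = 245; half-weight = 122.5.
Sort by position and accumulate weight:
  mile 10 (Ashton, w=90) → cum 90
  mile 36 (Denby, w=50) → cum 140  ≥ 122.5 → median here
  mile 58 (Brookfield, w=45) → cum 185
  mile 85 (Calder, w=60) → cum 245
Optimal location: mile 36.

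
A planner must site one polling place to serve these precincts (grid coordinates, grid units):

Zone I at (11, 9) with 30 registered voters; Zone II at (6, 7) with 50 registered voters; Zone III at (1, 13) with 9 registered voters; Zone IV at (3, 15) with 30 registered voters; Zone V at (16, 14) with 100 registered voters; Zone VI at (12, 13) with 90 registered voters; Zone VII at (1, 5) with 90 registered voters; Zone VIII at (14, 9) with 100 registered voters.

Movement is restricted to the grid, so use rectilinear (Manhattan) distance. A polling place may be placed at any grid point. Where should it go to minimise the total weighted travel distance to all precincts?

(12, 9)

Manhattan distance separates: Σwᵢ(|x−xᵢ|+|y−yᵢ|) = Σwᵢ|x−xᵢ| + Σwᵢ|y−yᵢ|, so x and y are optimised independently as 1-D weighted medians.
Total weight W = 499; half = 249.5.
x-coordinate, sorted with cumulative weight:
  x=1 (Zone III, w=9) cum 9
  x=1 (Zone VII, w=90) cum 99
  x=3 (Zone IV, w=30) cum 129
  x=6 (Zone II, w=50) cum 179
  x=11 (Zone I, w=30) cum 209
  x=12 (Zone VI, w=90) cum 299  ← median
  x=14 (Zone VIII, w=100) cum 399
  x=16 (Zone V, w=100) cum 499
⇒ x* = 12
y-coordinate, sorted with cumulative weight:
  y=5 (Zone VII, w=90) cum 90
  y=7 (Zone II, w=50) cum 140
  y=9 (Zone I, w=30) cum 170
  y=9 (Zone VIII, w=100) cum 270  ← median
  y=13 (Zone III, w=9) cum 279
  y=13 (Zone VI, w=90) cum 369
  y=14 (Zone V, w=100) cum 469
  y=15 (Zone IV, w=30) cum 499
⇒ y* = 9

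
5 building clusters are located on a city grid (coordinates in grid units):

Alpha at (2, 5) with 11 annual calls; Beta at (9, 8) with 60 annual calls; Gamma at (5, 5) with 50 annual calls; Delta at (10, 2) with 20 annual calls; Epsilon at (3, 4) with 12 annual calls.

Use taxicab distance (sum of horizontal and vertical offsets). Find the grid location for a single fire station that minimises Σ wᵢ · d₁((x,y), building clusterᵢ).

(9, 5)

Manhattan distance separates: Σwᵢ(|x−xᵢ|+|y−yᵢ|) = Σwᵢ|x−xᵢ| + Σwᵢ|y−yᵢ|, so x and y are optimised independently as 1-D weighted medians.
Total weight W = 153; half = 76.5.
x-coordinate, sorted with cumulative weight:
  x=2 (Alpha, w=11) cum 11
  x=3 (Epsilon, w=12) cum 23
  x=5 (Gamma, w=50) cum 73
  x=9 (Beta, w=60) cum 133  ← median
  x=10 (Delta, w=20) cum 153
⇒ x* = 9
y-coordinate, sorted with cumulative weight:
  y=2 (Delta, w=20) cum 20
  y=4 (Epsilon, w=12) cum 32
  y=5 (Alpha, w=11) cum 43
  y=5 (Gamma, w=50) cum 93  ← median
  y=8 (Beta, w=60) cum 153
⇒ y* = 5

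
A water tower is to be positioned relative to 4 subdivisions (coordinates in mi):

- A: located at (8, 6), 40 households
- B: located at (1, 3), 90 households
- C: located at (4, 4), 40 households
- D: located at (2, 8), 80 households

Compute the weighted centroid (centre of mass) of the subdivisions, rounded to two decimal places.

(2.92, 5.24)

The minimiser of Σwᵢ‖p−pᵢ‖² is the weighted centroid p* = (Σwᵢpᵢ)/(Σwᵢ).
Σwᵢ = 250.
Σwᵢxᵢ = 40·8 + 90·1 + 40·4 + 80·2 = 730.
Σwᵢyᵢ = 40·6 + 90·3 + 40·4 + 80·8 = 1310.
x* = 730/250 = 2.92, y* = 1310/250 = 5.24.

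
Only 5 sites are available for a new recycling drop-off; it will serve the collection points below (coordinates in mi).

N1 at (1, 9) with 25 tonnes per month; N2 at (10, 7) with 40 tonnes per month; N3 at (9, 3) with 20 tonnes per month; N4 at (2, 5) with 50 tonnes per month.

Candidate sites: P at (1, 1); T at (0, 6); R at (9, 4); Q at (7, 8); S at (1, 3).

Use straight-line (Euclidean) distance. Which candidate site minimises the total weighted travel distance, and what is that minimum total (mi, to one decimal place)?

Total weighted distance at each candidate:
  P (1, 1): total = 1003.7
  T (0, 6): total = 782.6
  R (9, 4): total = 735.9
  Q (7, 8): total = 677.8
  S (1, 3): total = 815.8
Minimum is at Q with total 677.8 mi.

Q, total 677.8 mi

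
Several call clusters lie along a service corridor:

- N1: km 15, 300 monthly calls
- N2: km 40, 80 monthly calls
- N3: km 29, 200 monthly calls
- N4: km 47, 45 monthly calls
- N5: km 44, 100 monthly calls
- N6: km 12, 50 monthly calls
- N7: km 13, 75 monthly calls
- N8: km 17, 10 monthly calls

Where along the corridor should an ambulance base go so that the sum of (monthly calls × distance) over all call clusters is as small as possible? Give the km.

x = 17

For a sum of weighted absolute distances on a line, the optimum is the weighted median (not the mean). Total weight W = 860; half-weight = 430.
Sort by position and accumulate weight:
  km 12 (N6, w=50) → cum 50
  km 13 (N7, w=75) → cum 125
  km 15 (N1, w=300) → cum 425
  km 17 (N8, w=10) → cum 435  ≥ 430 → median here
  km 29 (N3, w=200) → cum 635
  km 40 (N2, w=80) → cum 715
  km 44 (N5, w=100) → cum 815
  km 47 (N4, w=45) → cum 860
Optimal location: km 17.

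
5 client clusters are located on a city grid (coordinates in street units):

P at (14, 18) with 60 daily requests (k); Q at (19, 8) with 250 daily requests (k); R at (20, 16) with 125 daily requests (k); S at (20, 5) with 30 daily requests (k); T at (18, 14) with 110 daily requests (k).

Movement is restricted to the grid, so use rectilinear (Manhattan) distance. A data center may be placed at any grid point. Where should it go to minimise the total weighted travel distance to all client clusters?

(19, 14)

Manhattan distance separates: Σwᵢ(|x−xᵢ|+|y−yᵢ|) = Σwᵢ|x−xᵢ| + Σwᵢ|y−yᵢ|, so x and y are optimised independently as 1-D weighted medians.
Total weight W = 575; half = 287.5.
x-coordinate, sorted with cumulative weight:
  x=14 (P, w=60) cum 60
  x=18 (T, w=110) cum 170
  x=19 (Q, w=250) cum 420  ← median
  x=20 (R, w=125) cum 545
  x=20 (S, w=30) cum 575
⇒ x* = 19
y-coordinate, sorted with cumulative weight:
  y=5 (S, w=30) cum 30
  y=8 (Q, w=250) cum 280
  y=14 (T, w=110) cum 390  ← median
  y=16 (R, w=125) cum 515
  y=18 (P, w=60) cum 575
⇒ y* = 14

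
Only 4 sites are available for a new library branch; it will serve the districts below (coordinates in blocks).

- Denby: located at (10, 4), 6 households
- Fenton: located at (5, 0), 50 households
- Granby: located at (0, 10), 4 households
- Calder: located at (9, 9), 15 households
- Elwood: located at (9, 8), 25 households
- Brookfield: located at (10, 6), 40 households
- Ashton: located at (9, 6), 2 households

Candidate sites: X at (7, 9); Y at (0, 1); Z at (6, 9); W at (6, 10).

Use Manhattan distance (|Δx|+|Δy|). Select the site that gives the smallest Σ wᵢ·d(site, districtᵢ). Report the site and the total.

X, total 985 blocks

Total weighted distance at each candidate:
  X (7, 9): total = 985
  Y (0, 1): total = 1697
  Z (6, 9): total = 1019
  W (6, 10): total = 1153
Minimum is at X with total 985 blocks.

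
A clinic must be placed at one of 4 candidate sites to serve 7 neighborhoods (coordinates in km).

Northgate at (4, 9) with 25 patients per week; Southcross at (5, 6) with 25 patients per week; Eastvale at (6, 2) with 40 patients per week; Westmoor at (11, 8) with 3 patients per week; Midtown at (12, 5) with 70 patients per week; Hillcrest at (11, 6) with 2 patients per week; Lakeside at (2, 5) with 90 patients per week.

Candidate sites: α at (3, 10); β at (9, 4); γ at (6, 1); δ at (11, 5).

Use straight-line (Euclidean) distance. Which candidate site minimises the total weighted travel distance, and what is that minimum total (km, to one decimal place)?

β, total 1309.6 km

Total weighted distance at each candidate:
  α (3, 10): total = 1711.2
  β (9, 4): total = 1309.6
  γ (6, 1): total = 1427.5
  δ (11, 5): total = 1477.9
Minimum is at β with total 1309.6 km.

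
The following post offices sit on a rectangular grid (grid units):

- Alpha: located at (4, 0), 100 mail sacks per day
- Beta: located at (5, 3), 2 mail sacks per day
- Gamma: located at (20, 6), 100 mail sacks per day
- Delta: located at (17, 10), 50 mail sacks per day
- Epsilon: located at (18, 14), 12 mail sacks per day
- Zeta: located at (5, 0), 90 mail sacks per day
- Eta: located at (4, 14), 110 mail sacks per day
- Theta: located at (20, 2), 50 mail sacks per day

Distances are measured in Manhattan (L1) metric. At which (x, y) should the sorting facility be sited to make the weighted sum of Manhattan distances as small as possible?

Manhattan distance separates: Σwᵢ(|x−xᵢ|+|y−yᵢ|) = Σwᵢ|x−xᵢ| + Σwᵢ|y−yᵢ|, so x and y are optimised independently as 1-D weighted medians.
Total weight W = 514; half = 257.
x-coordinate, sorted with cumulative weight:
  x=4 (Alpha, w=100) cum 100
  x=4 (Eta, w=110) cum 210
  x=5 (Beta, w=2) cum 212
  x=5 (Zeta, w=90) cum 302  ← median
  x=17 (Delta, w=50) cum 352
  x=18 (Epsilon, w=12) cum 364
  x=20 (Gamma, w=100) cum 464
  x=20 (Theta, w=50) cum 514
⇒ x* = 5
y-coordinate, sorted with cumulative weight:
  y=0 (Alpha, w=100) cum 100
  y=0 (Zeta, w=90) cum 190
  y=2 (Theta, w=50) cum 240
  y=3 (Beta, w=2) cum 242
  y=6 (Gamma, w=100) cum 342  ← median
  y=10 (Delta, w=50) cum 392
  y=14 (Epsilon, w=12) cum 404
  y=14 (Eta, w=110) cum 514
⇒ y* = 6

(5, 6)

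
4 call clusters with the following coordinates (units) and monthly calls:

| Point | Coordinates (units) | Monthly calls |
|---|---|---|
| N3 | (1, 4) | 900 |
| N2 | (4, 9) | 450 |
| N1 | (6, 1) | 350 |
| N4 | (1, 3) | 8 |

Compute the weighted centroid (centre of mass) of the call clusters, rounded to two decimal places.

(2.81, 4.70)

The minimiser of Σwᵢ‖p−pᵢ‖² is the weighted centroid p* = (Σwᵢpᵢ)/(Σwᵢ).
Σwᵢ = 1708.
Σwᵢxᵢ = 900·1 + 450·4 + 350·6 + 8·1 = 4808.
Σwᵢyᵢ = 900·4 + 450·9 + 350·1 + 8·3 = 8024.
x* = 4808/1708 = 2.81, y* = 8024/1708 = 4.70.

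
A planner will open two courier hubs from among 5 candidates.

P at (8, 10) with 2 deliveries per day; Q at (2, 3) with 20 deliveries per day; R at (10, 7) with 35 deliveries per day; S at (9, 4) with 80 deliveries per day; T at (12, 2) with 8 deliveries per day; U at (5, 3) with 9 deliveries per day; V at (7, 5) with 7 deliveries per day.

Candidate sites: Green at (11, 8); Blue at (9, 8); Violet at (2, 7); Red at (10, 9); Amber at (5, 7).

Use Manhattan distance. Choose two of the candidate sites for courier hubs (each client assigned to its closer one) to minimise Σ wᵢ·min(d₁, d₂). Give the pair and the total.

Evaluate every pair (each demand assigned to the nearer of the two):
  {Blue, Violet}: total = 646
  {Blue, Amber}: total = 672
  {Green, Blue}: total = 808
  {Green, Violet}: total = 808
  {Green, Amber}: total = 820
  {Violet, Red}: total = 820
  {Blue, Red}: total = 824
  {Red, Amber}: total = 832
  {Violet, Amber}: total = 987
  {Green, Red}: total = 1040
Best pair: {Blue, Violet} with total 646.

{Blue, Violet}, total 646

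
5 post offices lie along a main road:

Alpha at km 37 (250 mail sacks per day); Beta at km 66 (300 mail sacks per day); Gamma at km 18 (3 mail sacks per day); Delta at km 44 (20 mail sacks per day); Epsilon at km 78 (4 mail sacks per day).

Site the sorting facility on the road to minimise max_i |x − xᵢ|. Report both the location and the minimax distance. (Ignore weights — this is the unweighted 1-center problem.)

The 1-center on a line is the midpoint of the two extreme points: leftmost at 18, rightmost at 78.
Optimal location = (18 + 78)/2 = 48; maximum distance = (78 − 18)/2 = 30.

location 48, max distance 30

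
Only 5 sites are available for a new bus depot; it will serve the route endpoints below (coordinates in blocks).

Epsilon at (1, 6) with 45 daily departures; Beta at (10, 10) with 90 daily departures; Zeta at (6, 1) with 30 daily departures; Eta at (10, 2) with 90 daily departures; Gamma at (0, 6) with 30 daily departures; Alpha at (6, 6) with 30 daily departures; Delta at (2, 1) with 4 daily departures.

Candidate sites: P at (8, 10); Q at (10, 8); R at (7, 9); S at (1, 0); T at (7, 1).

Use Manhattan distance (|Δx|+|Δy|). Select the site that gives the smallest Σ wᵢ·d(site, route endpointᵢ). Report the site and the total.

Q, total 2145 blocks

Total weighted distance at each candidate:
  P (8, 10): total = 2505
  Q (10, 8): total = 2145
  R (7, 9): total = 2407
  S (1, 0): total = 3698
  T (7, 1): total = 2525
Minimum is at Q with total 2145 blocks.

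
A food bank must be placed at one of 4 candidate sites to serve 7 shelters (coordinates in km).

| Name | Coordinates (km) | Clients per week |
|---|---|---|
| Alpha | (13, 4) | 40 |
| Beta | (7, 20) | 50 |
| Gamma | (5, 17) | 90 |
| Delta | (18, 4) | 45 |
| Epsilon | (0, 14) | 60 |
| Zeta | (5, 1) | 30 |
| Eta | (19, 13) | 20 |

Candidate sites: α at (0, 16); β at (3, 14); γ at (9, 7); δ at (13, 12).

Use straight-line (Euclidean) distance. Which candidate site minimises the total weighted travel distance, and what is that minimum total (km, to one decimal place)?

β, total 2957.2 km

Total weighted distance at each candidate:
  α (0, 16): total = 3522.2
  β (3, 14): total = 2957.2
  γ (9, 7): total = 3387.6
  δ (13, 12): total = 3412.5
Minimum is at β with total 2957.2 km.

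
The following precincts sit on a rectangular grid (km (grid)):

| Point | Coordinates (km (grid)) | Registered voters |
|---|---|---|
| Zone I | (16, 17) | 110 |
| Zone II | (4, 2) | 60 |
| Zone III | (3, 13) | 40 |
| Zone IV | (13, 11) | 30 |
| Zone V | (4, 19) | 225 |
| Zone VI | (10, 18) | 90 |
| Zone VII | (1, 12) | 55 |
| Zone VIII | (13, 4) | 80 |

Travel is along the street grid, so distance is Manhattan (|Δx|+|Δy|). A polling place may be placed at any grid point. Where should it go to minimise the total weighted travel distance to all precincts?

(4, 17)

Manhattan distance separates: Σwᵢ(|x−xᵢ|+|y−yᵢ|) = Σwᵢ|x−xᵢ| + Σwᵢ|y−yᵢ|, so x and y are optimised independently as 1-D weighted medians.
Total weight W = 690; half = 345.
x-coordinate, sorted with cumulative weight:
  x=1 (Zone VII, w=55) cum 55
  x=3 (Zone III, w=40) cum 95
  x=4 (Zone II, w=60) cum 155
  x=4 (Zone V, w=225) cum 380  ← median
  x=10 (Zone VI, w=90) cum 470
  x=13 (Zone IV, w=30) cum 500
  x=13 (Zone VIII, w=80) cum 580
  x=16 (Zone I, w=110) cum 690
⇒ x* = 4
y-coordinate, sorted with cumulative weight:
  y=2 (Zone II, w=60) cum 60
  y=4 (Zone VIII, w=80) cum 140
  y=11 (Zone IV, w=30) cum 170
  y=12 (Zone VII, w=55) cum 225
  y=13 (Zone III, w=40) cum 265
  y=17 (Zone I, w=110) cum 375  ← median
  y=18 (Zone VI, w=90) cum 465
  y=19 (Zone V, w=225) cum 690
⇒ y* = 17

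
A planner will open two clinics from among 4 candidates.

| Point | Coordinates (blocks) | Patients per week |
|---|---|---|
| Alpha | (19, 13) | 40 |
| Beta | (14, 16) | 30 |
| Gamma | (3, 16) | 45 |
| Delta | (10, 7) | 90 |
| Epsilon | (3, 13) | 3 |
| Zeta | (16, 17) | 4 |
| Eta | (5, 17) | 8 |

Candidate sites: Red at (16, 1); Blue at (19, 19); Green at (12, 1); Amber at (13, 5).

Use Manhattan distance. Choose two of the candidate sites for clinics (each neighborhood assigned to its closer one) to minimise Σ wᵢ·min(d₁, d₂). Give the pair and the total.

{Blue, Amber}, total 1987

Evaluate every pair (each demand assigned to the nearer of the two):
  {Blue, Amber}: total = 1987
  {Blue, Green}: total = 2266
  {Red, Amber}: total = 2589
  {Green, Amber}: total = 2589
  {Red, Blue}: total = 2629
  {Red, Green}: total = 3221
Best pair: {Blue, Amber} with total 1987.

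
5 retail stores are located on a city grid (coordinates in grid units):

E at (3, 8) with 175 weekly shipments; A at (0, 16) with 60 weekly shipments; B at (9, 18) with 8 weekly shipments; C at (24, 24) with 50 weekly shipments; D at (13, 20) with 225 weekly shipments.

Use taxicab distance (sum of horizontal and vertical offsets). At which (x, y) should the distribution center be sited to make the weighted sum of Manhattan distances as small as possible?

(13, 20)

Manhattan distance separates: Σwᵢ(|x−xᵢ|+|y−yᵢ|) = Σwᵢ|x−xᵢ| + Σwᵢ|y−yᵢ|, so x and y are optimised independently as 1-D weighted medians.
Total weight W = 518; half = 259.
x-coordinate, sorted with cumulative weight:
  x=0 (A, w=60) cum 60
  x=3 (E, w=175) cum 235
  x=9 (B, w=8) cum 243
  x=13 (D, w=225) cum 468  ← median
  x=24 (C, w=50) cum 518
⇒ x* = 13
y-coordinate, sorted with cumulative weight:
  y=8 (E, w=175) cum 175
  y=16 (A, w=60) cum 235
  y=18 (B, w=8) cum 243
  y=20 (D, w=225) cum 468  ← median
  y=24 (C, w=50) cum 518
⇒ y* = 20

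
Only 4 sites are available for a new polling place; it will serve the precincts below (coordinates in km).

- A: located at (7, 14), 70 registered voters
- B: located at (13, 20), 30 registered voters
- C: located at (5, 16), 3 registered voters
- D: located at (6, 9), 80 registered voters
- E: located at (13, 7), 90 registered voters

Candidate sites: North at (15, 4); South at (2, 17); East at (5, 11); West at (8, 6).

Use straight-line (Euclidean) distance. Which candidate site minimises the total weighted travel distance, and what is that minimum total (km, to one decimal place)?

East, total 1612.5 km

Total weighted distance at each candidate:
  North (15, 4): total = 2575.2
  South (2, 17): total = 2813.2
  East (5, 11): total = 1612.5
  West (8, 6): total = 1789.0
Minimum is at East with total 1612.5 km.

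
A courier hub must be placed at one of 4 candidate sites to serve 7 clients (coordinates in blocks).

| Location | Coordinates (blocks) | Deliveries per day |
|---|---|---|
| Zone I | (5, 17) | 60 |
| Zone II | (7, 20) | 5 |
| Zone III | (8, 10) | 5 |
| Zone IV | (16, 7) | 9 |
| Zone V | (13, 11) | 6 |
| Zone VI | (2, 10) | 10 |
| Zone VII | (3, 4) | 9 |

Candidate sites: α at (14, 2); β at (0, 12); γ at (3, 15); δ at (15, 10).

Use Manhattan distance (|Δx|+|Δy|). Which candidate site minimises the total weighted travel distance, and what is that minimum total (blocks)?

γ, total 767 blocks

Total weighted distance at each candidate:
  α (14, 2): total = 2075
  β (0, 12): total = 1137
  γ (3, 15): total = 767
  δ (15, 10): total = 1491
Minimum is at γ with total 767 blocks.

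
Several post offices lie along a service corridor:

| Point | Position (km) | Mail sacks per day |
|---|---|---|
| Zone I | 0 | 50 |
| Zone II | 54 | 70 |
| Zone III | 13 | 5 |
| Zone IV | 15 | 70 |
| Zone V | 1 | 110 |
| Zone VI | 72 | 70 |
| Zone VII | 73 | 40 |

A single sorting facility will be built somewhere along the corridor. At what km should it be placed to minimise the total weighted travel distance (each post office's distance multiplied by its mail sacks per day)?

x = 15

For a sum of weighted absolute distances on a line, the optimum is the weighted median (not the mean). Total weight W = 415; half-weight = 207.5.
Sort by position and accumulate weight:
  km 0 (Zone I, w=50) → cum 50
  km 1 (Zone V, w=110) → cum 160
  km 13 (Zone III, w=5) → cum 165
  km 15 (Zone IV, w=70) → cum 235  ≥ 207.5 → median here
  km 54 (Zone II, w=70) → cum 305
  km 72 (Zone VI, w=70) → cum 375
  km 73 (Zone VII, w=40) → cum 415
Optimal location: km 15.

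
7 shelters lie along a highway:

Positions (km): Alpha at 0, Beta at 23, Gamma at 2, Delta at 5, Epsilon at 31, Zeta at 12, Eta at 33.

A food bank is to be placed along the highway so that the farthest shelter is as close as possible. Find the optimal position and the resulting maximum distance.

The 1-center on a line is the midpoint of the two extreme points: leftmost at 0, rightmost at 33.
Optimal location = (0 + 33)/2 = 16.5; maximum distance = (33 − 0)/2 = 16.5.

location 16.5, max distance 16.5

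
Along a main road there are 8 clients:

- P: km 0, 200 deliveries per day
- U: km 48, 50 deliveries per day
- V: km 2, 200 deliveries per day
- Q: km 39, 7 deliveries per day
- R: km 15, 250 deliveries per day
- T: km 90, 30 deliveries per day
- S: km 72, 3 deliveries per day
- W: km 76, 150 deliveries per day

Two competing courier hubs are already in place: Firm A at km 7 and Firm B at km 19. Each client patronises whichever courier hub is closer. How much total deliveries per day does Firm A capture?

400

The indifferent point is the midpoint (7+19)/2 = 13; clients left of it (closer to Firm A at 7) go to Firm A, those right go to Firm B.
  P at 0 (w=200) → Firm A
  V at 2 (w=200) → Firm A
  R at 15 (w=250) → Firm B
  Q at 39 (w=7) → Firm B
  U at 48 (w=50) → Firm B
  S at 72 (w=3) → Firm B
  W at 76 (w=150) → Firm B
  T at 90 (w=30) → Firm B
Firm A captures 400; Firm B captures 490.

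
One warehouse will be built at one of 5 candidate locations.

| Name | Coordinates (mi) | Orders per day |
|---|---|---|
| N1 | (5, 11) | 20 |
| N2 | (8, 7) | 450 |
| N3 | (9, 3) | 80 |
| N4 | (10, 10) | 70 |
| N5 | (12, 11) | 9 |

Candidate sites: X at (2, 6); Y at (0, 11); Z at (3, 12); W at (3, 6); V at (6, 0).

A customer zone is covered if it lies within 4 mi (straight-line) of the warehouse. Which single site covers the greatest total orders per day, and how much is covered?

Z, covering 20

Coverage radius r = 4 mi; a point is covered iff (Δx)²+(Δy)² ≤ 4² = 16.
  X (2, 6): covers {none} → 0
  Y (0, 11): covers {none} → 0
  Z (3, 12): covers {N1} → 20
  W (3, 6): covers {none} → 0
  V (6, 0): covers {none} → 0
Maximum coverage at Z: 20 orders per day.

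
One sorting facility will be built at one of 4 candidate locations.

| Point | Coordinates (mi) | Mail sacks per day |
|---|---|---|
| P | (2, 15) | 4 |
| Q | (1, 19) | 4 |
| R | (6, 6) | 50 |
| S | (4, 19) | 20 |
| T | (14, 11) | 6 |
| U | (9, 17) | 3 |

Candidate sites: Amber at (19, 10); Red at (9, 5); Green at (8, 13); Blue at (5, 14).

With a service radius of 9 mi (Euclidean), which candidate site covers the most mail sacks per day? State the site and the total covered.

Coverage radius r = 9 mi; a point is covered iff (Δx)²+(Δy)² ≤ 9² = 81.
  Amber (19, 10): covers {T} → 6
  Red (9, 5): covers {R, T} → 56
  Green (8, 13): covers {P, R, S, T, U} → 83
  Blue (5, 14): covers {P, Q, R, S, U} → 81
Maximum coverage at Green: 83 mail sacks per day.

Green, covering 83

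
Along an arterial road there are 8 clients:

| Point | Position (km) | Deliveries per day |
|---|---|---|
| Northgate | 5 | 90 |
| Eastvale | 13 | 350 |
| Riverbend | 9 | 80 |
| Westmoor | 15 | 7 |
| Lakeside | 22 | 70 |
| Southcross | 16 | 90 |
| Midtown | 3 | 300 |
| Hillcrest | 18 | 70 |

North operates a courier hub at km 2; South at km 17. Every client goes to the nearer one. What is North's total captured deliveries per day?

The indifferent point is the midpoint (2+17)/2 = 9.5; clients left of it (closer to North at 2) go to North, those right go to South.
  Midtown at 3 (w=300) → North
  Northgate at 5 (w=90) → North
  Riverbend at 9 (w=80) → North
  Eastvale at 13 (w=350) → South
  Westmoor at 15 (w=7) → South
  Southcross at 16 (w=90) → South
  Hillcrest at 18 (w=70) → South
  Lakeside at 22 (w=70) → South
North captures 470; South captures 587.

470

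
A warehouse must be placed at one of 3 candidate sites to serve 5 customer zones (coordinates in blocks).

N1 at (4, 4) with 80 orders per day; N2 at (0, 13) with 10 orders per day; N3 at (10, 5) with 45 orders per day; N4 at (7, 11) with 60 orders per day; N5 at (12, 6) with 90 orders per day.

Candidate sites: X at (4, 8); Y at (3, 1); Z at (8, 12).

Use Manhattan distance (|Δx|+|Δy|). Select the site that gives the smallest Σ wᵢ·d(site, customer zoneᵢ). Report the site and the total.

Total weighted distance at each candidate:
  X (4, 8): total = 2075
  Y (3, 1): total = 3065
  Z (8, 12): total = 2475
Minimum is at X with total 2075 blocks.

X, total 2075 blocks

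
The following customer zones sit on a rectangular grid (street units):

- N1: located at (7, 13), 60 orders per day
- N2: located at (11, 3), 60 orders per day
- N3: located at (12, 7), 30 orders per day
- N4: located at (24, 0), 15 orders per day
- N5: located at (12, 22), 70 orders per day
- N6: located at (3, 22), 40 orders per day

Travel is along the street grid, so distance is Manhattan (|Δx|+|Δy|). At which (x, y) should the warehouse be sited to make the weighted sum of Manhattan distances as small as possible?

(11, 13)

Manhattan distance separates: Σwᵢ(|x−xᵢ|+|y−yᵢ|) = Σwᵢ|x−xᵢ| + Σwᵢ|y−yᵢ|, so x and y are optimised independently as 1-D weighted medians.
Total weight W = 275; half = 137.5.
x-coordinate, sorted with cumulative weight:
  x=3 (N6, w=40) cum 40
  x=7 (N1, w=60) cum 100
  x=11 (N2, w=60) cum 160  ← median
  x=12 (N3, w=30) cum 190
  x=12 (N5, w=70) cum 260
  x=24 (N4, w=15) cum 275
⇒ x* = 11
y-coordinate, sorted with cumulative weight:
  y=0 (N4, w=15) cum 15
  y=3 (N2, w=60) cum 75
  y=7 (N3, w=30) cum 105
  y=13 (N1, w=60) cum 165  ← median
  y=22 (N5, w=70) cum 235
  y=22 (N6, w=40) cum 275
⇒ y* = 13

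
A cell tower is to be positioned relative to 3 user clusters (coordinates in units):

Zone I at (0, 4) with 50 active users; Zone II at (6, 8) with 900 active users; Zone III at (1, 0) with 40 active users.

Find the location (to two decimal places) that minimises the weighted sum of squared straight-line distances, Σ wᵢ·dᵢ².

The minimiser of Σwᵢ‖p−pᵢ‖² is the weighted centroid p* = (Σwᵢpᵢ)/(Σwᵢ).
Σwᵢ = 990.
Σwᵢxᵢ = 50·0 + 900·6 + 40·1 = 5440.
Σwᵢyᵢ = 50·4 + 900·8 + 40·0 = 7400.
x* = 5440/990 = 5.49, y* = 7400/990 = 7.47.

(5.49, 7.47)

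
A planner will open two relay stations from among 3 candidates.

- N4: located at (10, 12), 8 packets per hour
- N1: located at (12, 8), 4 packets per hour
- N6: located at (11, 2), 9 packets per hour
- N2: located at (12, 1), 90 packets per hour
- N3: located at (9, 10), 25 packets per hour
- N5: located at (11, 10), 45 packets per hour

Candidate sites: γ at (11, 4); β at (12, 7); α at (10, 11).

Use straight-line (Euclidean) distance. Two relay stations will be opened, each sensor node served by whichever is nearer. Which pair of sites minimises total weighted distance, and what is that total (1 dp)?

Evaluate every pair (each demand assigned to the nearer of the two):
  {γ, α}: total = 424.0
  {γ, β}: total = 598.1
  {β, α}: total = 696.9
Best pair: {γ, α} with total 424.0.

{γ, α}, total 424.0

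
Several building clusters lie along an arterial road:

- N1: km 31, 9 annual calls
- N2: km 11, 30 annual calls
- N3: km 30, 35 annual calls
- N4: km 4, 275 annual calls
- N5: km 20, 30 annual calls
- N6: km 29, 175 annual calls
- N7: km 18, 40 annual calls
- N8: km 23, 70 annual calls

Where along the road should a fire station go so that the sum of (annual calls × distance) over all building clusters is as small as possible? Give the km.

x = 18

For a sum of weighted absolute distances on a line, the optimum is the weighted median (not the mean). Total weight W = 664; half-weight = 332.
Sort by position and accumulate weight:
  km 4 (N4, w=275) → cum 275
  km 11 (N2, w=30) → cum 305
  km 18 (N7, w=40) → cum 345  ≥ 332 → median here
  km 20 (N5, w=30) → cum 375
  km 23 (N8, w=70) → cum 445
  km 29 (N6, w=175) → cum 620
  km 30 (N3, w=35) → cum 655
  km 31 (N1, w=9) → cum 664
Optimal location: km 18.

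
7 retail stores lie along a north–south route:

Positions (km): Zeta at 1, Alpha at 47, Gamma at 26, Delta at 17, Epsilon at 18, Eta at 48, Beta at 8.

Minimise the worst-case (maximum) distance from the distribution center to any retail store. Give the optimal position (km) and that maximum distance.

location 24.5, max distance 23.5

The 1-center on a line is the midpoint of the two extreme points: leftmost at 1, rightmost at 48.
Optimal location = (1 + 48)/2 = 24.5; maximum distance = (48 − 1)/2 = 23.5.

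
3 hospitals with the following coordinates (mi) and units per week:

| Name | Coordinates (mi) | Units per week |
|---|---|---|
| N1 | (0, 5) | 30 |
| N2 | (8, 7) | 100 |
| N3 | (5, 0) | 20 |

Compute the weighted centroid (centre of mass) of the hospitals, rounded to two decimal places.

The minimiser of Σwᵢ‖p−pᵢ‖² is the weighted centroid p* = (Σwᵢpᵢ)/(Σwᵢ).
Σwᵢ = 150.
Σwᵢxᵢ = 30·0 + 100·8 + 20·5 = 900.
Σwᵢyᵢ = 30·5 + 100·7 + 20·0 = 850.
x* = 900/150 = 6.00, y* = 850/150 = 5.67.

(6.00, 5.67)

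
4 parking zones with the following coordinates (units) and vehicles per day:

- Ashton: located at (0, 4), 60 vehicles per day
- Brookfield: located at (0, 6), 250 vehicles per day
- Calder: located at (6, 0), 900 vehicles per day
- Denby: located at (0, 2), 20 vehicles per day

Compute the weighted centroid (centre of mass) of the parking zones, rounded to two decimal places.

The minimiser of Σwᵢ‖p−pᵢ‖² is the weighted centroid p* = (Σwᵢpᵢ)/(Σwᵢ).
Σwᵢ = 1230.
Σwᵢxᵢ = 60·0 + 250·0 + 900·6 + 20·0 = 5400.
Σwᵢyᵢ = 60·4 + 250·6 + 900·0 + 20·2 = 1780.
x* = 5400/1230 = 4.39, y* = 1780/1230 = 1.45.

(4.39, 1.45)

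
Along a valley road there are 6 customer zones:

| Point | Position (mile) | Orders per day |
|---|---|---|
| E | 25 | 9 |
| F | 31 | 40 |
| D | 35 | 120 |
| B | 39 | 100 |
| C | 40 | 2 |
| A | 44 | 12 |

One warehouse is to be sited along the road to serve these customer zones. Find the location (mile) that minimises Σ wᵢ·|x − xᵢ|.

For a sum of weighted absolute distances on a line, the optimum is the weighted median (not the mean). Total weight W = 283; half-weight = 141.5.
Sort by position and accumulate weight:
  mile 25 (E, w=9) → cum 9
  mile 31 (F, w=40) → cum 49
  mile 35 (D, w=120) → cum 169  ≥ 141.5 → median here
  mile 39 (B, w=100) → cum 269
  mile 40 (C, w=2) → cum 271
  mile 44 (A, w=12) → cum 283
Optimal location: mile 35.

x = 35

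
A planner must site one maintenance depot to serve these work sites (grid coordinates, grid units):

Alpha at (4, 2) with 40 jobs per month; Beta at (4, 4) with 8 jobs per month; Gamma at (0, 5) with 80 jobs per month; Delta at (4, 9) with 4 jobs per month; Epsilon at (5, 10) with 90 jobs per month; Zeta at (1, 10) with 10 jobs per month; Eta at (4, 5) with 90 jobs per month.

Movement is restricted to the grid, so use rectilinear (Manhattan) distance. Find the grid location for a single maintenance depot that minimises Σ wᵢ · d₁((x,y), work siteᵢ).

(4, 5)

Manhattan distance separates: Σwᵢ(|x−xᵢ|+|y−yᵢ|) = Σwᵢ|x−xᵢ| + Σwᵢ|y−yᵢ|, so x and y are optimised independently as 1-D weighted medians.
Total weight W = 322; half = 161.
x-coordinate, sorted with cumulative weight:
  x=0 (Gamma, w=80) cum 80
  x=1 (Zeta, w=10) cum 90
  x=4 (Alpha, w=40) cum 130
  x=4 (Beta, w=8) cum 138
  x=4 (Delta, w=4) cum 142
  x=4 (Eta, w=90) cum 232  ← median
  x=5 (Epsilon, w=90) cum 322
⇒ x* = 4
y-coordinate, sorted with cumulative weight:
  y=2 (Alpha, w=40) cum 40
  y=4 (Beta, w=8) cum 48
  y=5 (Gamma, w=80) cum 128
  y=5 (Eta, w=90) cum 218  ← median
  y=9 (Delta, w=4) cum 222
  y=10 (Epsilon, w=90) cum 312
  y=10 (Zeta, w=10) cum 322
⇒ y* = 5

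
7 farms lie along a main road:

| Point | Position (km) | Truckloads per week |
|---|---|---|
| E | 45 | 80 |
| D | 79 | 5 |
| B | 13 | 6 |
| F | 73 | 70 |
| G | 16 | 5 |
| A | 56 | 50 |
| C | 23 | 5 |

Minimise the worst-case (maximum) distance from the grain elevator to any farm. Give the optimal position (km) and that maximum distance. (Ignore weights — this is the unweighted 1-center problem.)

location 46, max distance 33

The 1-center on a line is the midpoint of the two extreme points: leftmost at 13, rightmost at 79.
Optimal location = (13 + 79)/2 = 46; maximum distance = (79 − 13)/2 = 33.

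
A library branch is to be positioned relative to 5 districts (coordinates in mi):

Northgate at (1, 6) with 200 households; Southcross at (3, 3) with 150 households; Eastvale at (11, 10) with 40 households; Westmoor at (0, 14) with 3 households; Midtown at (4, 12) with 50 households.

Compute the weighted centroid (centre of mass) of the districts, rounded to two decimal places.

The minimiser of Σwᵢ‖p−pᵢ‖² is the weighted centroid p* = (Σwᵢpᵢ)/(Σwᵢ).
Σwᵢ = 443.
Σwᵢxᵢ = 200·1 + 150·3 + 40·11 + 3·0 + 50·4 = 1290.
Σwᵢyᵢ = 200·6 + 150·3 + 40·10 + 3·14 + 50·12 = 2692.
x* = 1290/443 = 2.91, y* = 2692/443 = 6.08.

(2.91, 6.08)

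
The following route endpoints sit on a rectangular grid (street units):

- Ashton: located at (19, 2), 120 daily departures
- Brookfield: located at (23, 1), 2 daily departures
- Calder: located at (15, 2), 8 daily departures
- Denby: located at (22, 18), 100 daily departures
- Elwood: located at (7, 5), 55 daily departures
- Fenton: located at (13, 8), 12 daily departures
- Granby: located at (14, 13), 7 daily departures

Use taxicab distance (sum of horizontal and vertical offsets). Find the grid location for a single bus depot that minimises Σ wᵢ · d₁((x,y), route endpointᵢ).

(19, 5)

Manhattan distance separates: Σwᵢ(|x−xᵢ|+|y−yᵢ|) = Σwᵢ|x−xᵢ| + Σwᵢ|y−yᵢ|, so x and y are optimised independently as 1-D weighted medians.
Total weight W = 304; half = 152.
x-coordinate, sorted with cumulative weight:
  x=7 (Elwood, w=55) cum 55
  x=13 (Fenton, w=12) cum 67
  x=14 (Granby, w=7) cum 74
  x=15 (Calder, w=8) cum 82
  x=19 (Ashton, w=120) cum 202  ← median
  x=22 (Denby, w=100) cum 302
  x=23 (Brookfield, w=2) cum 304
⇒ x* = 19
y-coordinate, sorted with cumulative weight:
  y=1 (Brookfield, w=2) cum 2
  y=2 (Ashton, w=120) cum 122
  y=2 (Calder, w=8) cum 130
  y=5 (Elwood, w=55) cum 185  ← median
  y=8 (Fenton, w=12) cum 197
  y=13 (Granby, w=7) cum 204
  y=18 (Denby, w=100) cum 304
⇒ y* = 5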